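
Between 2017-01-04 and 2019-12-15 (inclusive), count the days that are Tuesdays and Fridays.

307

2017-01-04 is a Wednesday.
The range spans 1076 days (inclusive of both endpoints).
1076 = 7 × 153 + 5, so there are 153 full weeks plus 5 extra days.
Each full week contributes 2 days from the set (Tue, Fri): 153 × 2 = 306.
The 5 extra days are Wednesday, Thursday, Friday, Saturday, Sunday — 1 of them qualifies.
Total: 306 + 1 = 307.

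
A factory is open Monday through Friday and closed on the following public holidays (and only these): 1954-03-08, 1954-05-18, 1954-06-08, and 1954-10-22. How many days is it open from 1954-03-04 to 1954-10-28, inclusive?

167 business days

1954-03-04 is a Thursday.
From 1954-03-04 to 1954-10-28 is 239 days inclusive.
239 = 7 × 34 + 1, so there are 34 full weeks plus 1 extra day.
Each full week contributes 5 weekdays (Mon–Fri): 34 × 5 = 170.
The 1 extra day is Thursday — 1 of them qualifies.
Total: 170 + 1 = 171.
Holidays: 1954-03-08 (Mon); 1954-05-18 (Tue); 1954-06-08 (Tue); 1954-10-22 (Fri).
All 4 holidays fall on weekdays, so subtract 4.
Business days: 171 − 4 = 167.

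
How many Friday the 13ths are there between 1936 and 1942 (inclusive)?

Friday-the-13ths by year:
1936: Mar, Nov
1937: Aug
1938: May
1939: Jan, Oct
1940: Sep, Dec
1941: Jun
1942: Feb, Mar, Nov

12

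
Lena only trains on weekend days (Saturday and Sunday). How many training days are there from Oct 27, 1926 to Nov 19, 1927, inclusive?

Oct 27, 1926 is a Wednesday.
That's 389 days from start to end, counting both.
389 = 7 × 55 + 4, so there are 55 full weeks plus 4 extra days.
Each full week contributes 2 weekend days (Sat, Sun): 55 × 2 = 110.
The 4 extra days are Wednesday, Thursday, Friday, Saturday — 1 of them qualifies.
Total: 110 + 1 = 111.

111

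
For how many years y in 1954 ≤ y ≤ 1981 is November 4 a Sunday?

4

Day of week of November 4 in each year:
1954: Thu, 1955: Fri, 1956: Sun ✓, 1957: Mon, 1958: Tue, 1959: Wed, 1960: Fri, 1961: Sat, 1962: Sun ✓, 1963: Mon, 1964: Wed, 1965: Thu, 1966: Fri, 1967: Sat, 1968: Mon, 1969: Tue, 1970: Wed, 1971: Thu, 1972: Sat, 1973: Sun ✓, 1974: Mon, 1975: Tue, 1976: Thu, 1977: Fri, 1978: Sat, 1979: Sun ✓, 1980: Tue, 1981: Wed
Sundays: 1956, 1962, 1973, 1979.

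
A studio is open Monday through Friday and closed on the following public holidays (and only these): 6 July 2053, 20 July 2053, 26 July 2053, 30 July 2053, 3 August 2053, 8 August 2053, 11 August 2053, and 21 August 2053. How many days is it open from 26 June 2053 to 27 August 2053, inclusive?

26 June 2053 is a Thursday.
From 26 June 2053 to 27 August 2053 is 63 days inclusive.
63 = 7 × 9, so the span is exactly 9 full weeks.
Each full week contributes 5 weekdays (Mon–Fri): 9 × 5 = 45.
Total: 45.
Holidays: 6 July 2053 (Sun); 20 July 2053 (Sun); 26 July 2053 (Sat); 30 July 2053 (Wed); 3 August 2053 (Sun); 8 August 2053 (Fri); 11 August 2053 (Mon); 21 August 2053 (Thu).
4 of the 8 holidays fall on weekdays; the rest are weekends and were already excluded.
Business days: 45 − 4 = 41.

41 working days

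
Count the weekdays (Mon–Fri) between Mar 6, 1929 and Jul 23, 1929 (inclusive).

Mar 6, 1929 is a Wednesday.
From Mar 6, 1929 to Jul 23, 1929 is 140 days inclusive.
140 = 7 × 20, so the span is exactly 20 full weeks.
Each full week contributes 5 weekdays (Mon–Fri): 20 × 5 = 100.

100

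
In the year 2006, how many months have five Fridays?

A month has five Fridays exactly when Friday falls within its first (length − 28) days.
Jan: 31 days, starts Sun → 5 of Sun, Mon, Tue
Feb: 28 days, starts Wed → 5 of (none)
Mar: 31 days, starts Wed → 5 of Wed, Thu, Fri ✓
Apr: 30 days, starts Sat → 5 of Sat, Sun
May: 31 days, starts Mon → 5 of Mon, Tue, Wed
Jun: 30 days, starts Thu → 5 of Thu, Fri ✓
Jul: 31 days, starts Sat → 5 of Sat, Sun, Mon
Aug: 31 days, starts Tue → 5 of Tue, Wed, Thu
Sep: 30 days, starts Fri → 5 of Fri, Sat ✓
Oct: 31 days, starts Sun → 5 of Sun, Mon, Tue
Nov: 30 days, starts Wed → 5 of Wed, Thu
Dec: 31 days, starts Fri → 5 of Fri, Sat, Sun ✓
Months with five Fridays: Mar, Jun, Sep, Dec.

4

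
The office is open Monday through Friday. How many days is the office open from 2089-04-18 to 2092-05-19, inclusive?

806 weekdays

2089-04-18 is a Monday.
The range spans 1128 days (inclusive of both endpoints).
1128 = 7 × 161 + 1, so there are 161 full weeks plus 1 extra day.
Each full week contributes 5 weekdays (Mon–Fri): 161 × 5 = 805.
The 1 extra day is Monday — 1 of them qualifies.
Total: 805 + 1 = 806.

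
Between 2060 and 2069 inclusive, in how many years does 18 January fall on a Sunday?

2

Day of week of January 18 in each year:
2060: Sun ✓, 2061: Tue, 2062: Wed, 2063: Thu, 2064: Fri, 2065: Sun ✓, 2066: Mon, 2067: Tue, 2068: Wed, 2069: Fri
Sundays: 2060, 2065.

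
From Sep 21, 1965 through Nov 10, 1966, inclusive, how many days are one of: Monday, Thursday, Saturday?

Sep 21, 1965 is a Tuesday.
That's 416 days from start to end, counting both.
416 = 7 × 59 + 3, so there are 59 full weeks plus 3 extra days.
Each full week contributes 3 days from the set (Mon, Thu, Sat): 59 × 3 = 177.
The 3 extra days are Tue, Wed, Thu — 1 of them qualifies.
Total: 177 + 1 = 178.

178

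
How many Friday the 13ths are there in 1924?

The 13th falls on a Friday when the month's 13th has weekday Fri.
Jan 13 is Sun; Feb 13 is Wed; Mar 13 is Thu; Apr 13 is Sun; May 13 is Tue; Jun 13 is Fri ✓; Jul 13 is Sun; Aug 13 is Wed; Sep 13 is Sat; Oct 13 is Mon; Nov 13 is Thu; Dec 13 is Sat.
Friday the 13ths: Jun.

1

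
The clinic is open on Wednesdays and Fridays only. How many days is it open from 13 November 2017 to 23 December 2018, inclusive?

13 November 2017 is a Monday.
The range spans 406 days (inclusive of both endpoints).
406 = 7 × 58, so the span is exactly 58 full weeks.
Each full week contributes 2 days from the set (Wed, Fri): 58 × 2 = 116.
Total: 116.

116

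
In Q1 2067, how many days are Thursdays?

January 1, 2067 is a Saturday.
From January 1, 2067 to March 31, 2067 is 90 days inclusive.
90 = 7 × 12 + 6, so there are 12 full weeks plus 6 extra days.
Each full week contributes one Thursday: 12 so far.
The 6 extra days are Saturday, Sunday, Monday, Tuesday, Wednesday, Thursday — 1 of them qualifies.
Total: 12 + 1 = 13.

13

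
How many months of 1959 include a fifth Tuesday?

4

A month has five Tuesdays exactly when Tuesday falls within its first (length − 28) days.
Jan: 31 days, starts Thu → 5 of Thu, Fri, Sat
Feb: 28 days, starts Sun → 5 of (none)
Mar: 31 days, starts Sun → 5 of Sun, Mon, Tue ✓
Apr: 30 days, starts Wed → 5 of Wed, Thu
May: 31 days, starts Fri → 5 of Fri, Sat, Sun
Jun: 30 days, starts Mon → 5 of Mon, Tue ✓
Jul: 31 days, starts Wed → 5 of Wed, Thu, Fri
Aug: 31 days, starts Sat → 5 of Sat, Sun, Mon
Sep: 30 days, starts Tue → 5 of Tue, Wed ✓
Oct: 31 days, starts Thu → 5 of Thu, Fri, Sat
Nov: 30 days, starts Sun → 5 of Sun, Mon
Dec: 31 days, starts Tue → 5 of Tue, Wed, Thu ✓
Months with five Tuesdays: Mar, Jun, Sep, Dec.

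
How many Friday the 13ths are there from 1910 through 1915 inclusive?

Friday-the-13ths by year:
1910: May
1911: Jan, Oct
1912: Sep, Dec
1913: Jun
1914: Feb, Mar, Nov
1915: Aug

10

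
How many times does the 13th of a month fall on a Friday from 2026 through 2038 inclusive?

Friday-the-13ths by year:
2026: Feb, Mar, Nov
2027: Aug
2028: Oct
2029: Apr, Jul
2030: Sep, Dec
2031: Jun
2032: Feb, Aug
2033: May
2034: Jan, Oct
2035: Apr, Jul
2036: Jun
2037: Feb, Mar, Nov
2038: Aug

22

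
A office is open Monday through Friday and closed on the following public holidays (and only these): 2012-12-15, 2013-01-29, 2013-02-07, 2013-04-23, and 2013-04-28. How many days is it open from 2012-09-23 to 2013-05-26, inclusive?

2012-09-23 is a Sunday.
That's 246 days from start to end, counting both.
246 = 7 × 35 + 1, so there are 35 full weeks plus 1 extra day.
Each full week contributes 5 weekdays (Mon–Fri): 35 × 5 = 175.
The 1 extra day is Sun — none qualify.
Total: 175 + 0 = 175.
Holidays: 2012-12-15 (Sat); 2013-01-29 (Tue); 2013-02-07 (Thu); 2013-04-23 (Tue); 2013-04-28 (Sun).
3 of the 5 holidays fall on weekdays; the rest are weekends and were already excluded.
Business days: 175 − 3 = 172.

172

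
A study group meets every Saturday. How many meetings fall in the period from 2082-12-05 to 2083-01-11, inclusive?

2082-12-05 is a Saturday.
That's 38 days from start to end, counting both.
38 = 7 × 5 + 3, so there are 5 full weeks plus 3 extra days.
Each full week contributes one Saturday: 5 so far.
The 3 extra days are Saturday, Sunday, Monday — 1 of them qualifies.
Total: 5 + 1 = 6.

6 Saturdays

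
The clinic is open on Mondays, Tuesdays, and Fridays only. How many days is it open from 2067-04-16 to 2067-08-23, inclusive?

56

2067-04-16 is a Saturday.
The range spans 130 days (inclusive of both endpoints).
130 = 7 × 18 + 4, so there are 18 full weeks plus 4 extra days.
Each full week contributes 3 days from the set (Mon, Tue, Fri): 18 × 3 = 54.
The 4 extra days are Sat, Sun, Mon, Tue — 2 of them qualify.
Total: 54 + 2 = 56.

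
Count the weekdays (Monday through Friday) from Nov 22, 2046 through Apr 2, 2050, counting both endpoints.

Nov 22, 2046 is a Thursday.
That's 1228 days from start to end, counting both.
1228 = 7 × 175 + 3, so there are 175 full weeks plus 3 extra days.
Each full week contributes 5 weekdays (Mon–Fri): 175 × 5 = 875.
The 3 extra days are Thu, Fri, Sat — 2 of them qualify.
Total: 875 + 2 = 877.

877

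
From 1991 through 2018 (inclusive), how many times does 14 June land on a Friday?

4

Day of week of June 14 in each year:
1991: Fri ✓, 1992: Sun, 1993: Mon, 1994: Tue, 1995: Wed, 1996: Fri ✓, 1997: Sat, 1998: Sun, 1999: Mon, 2000: Wed, 2001: Thu, 2002: Fri ✓, 2003: Sat, 2004: Mon, 2005: Tue, 2006: Wed, 2007: Thu, 2008: Sat, 2009: Sun, 2010: Mon, 2011: Tue, 2012: Thu, 2013: Fri ✓, 2014: Sat, 2015: Sun, 2016: Tue, 2017: Wed, 2018: Thu
Fridays: 1991, 1996, 2002, 2013.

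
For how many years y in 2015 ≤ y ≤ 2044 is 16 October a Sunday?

5

Day of week of October 16 in each year:
2015: Fri, 2016: Sun ✓, 2017: Mon, 2018: Tue, 2019: Wed, 2020: Fri, 2021: Sat, 2022: Sun ✓, 2023: Mon, 2024: Wed, 2025: Thu, 2026: Fri, 2027: Sat, 2028: Mon, 2029: Tue, 2030: Wed, 2031: Thu, 2032: Sat, 2033: Sun ✓, 2034: Mon, 2035: Tue, 2036: Thu, 2037: Fri, 2038: Sat, 2039: Sun ✓, 2040: Tue, 2041: Wed, 2042: Thu, 2043: Fri, 2044: Sun ✓
Sundays: 2016, 2022, 2033, 2039, 2044.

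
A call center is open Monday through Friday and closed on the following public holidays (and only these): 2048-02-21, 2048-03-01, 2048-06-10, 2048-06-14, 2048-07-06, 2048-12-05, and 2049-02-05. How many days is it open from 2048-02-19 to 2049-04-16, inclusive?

299

2048-02-19 is a Wednesday.
From 2048-02-19 to 2049-04-16 is 423 days inclusive.
423 = 7 × 60 + 3, so there are 60 full weeks plus 3 extra days.
Each full week contributes 5 weekdays (Mon–Fri): 60 × 5 = 300.
The 3 extra days are Wednesday, Thursday, Friday — 3 of them qualify.
Total: 300 + 3 = 303.
Holidays: 2048-02-21 (Fri); 2048-03-01 (Sun); 2048-06-10 (Wed); 2048-06-14 (Sun); 2048-07-06 (Mon); 2048-12-05 (Sat); 2049-02-05 (Fri).
4 of the 7 holidays fall on weekdays; the rest are weekends and were already excluded.
Business days: 303 − 4 = 299.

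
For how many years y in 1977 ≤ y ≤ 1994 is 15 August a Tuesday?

Day of week of August 15 in each year:
1977: Mon, 1978: Tue ✓, 1979: Wed, 1980: Fri, 1981: Sat, 1982: Sun, 1983: Mon, 1984: Wed, 1985: Thu, 1986: Fri, 1987: Sat, 1988: Mon, 1989: Tue ✓, 1990: Wed, 1991: Thu, 1992: Sat, 1993: Sun, 1994: Mon
Tuesdays: 1978, 1989.

2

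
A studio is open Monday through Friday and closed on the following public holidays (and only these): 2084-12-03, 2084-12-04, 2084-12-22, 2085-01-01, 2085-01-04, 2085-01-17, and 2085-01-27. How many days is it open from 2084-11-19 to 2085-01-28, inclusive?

45 working days

2084-11-19 is a Sunday.
That's 71 days from start to end, counting both.
71 = 7 × 10 + 1, so there are 10 full weeks plus 1 extra day.
Each full week contributes 5 weekdays (Mon–Fri): 10 × 5 = 50.
The 1 extra day is Sunday — none qualify.
Total: 50 + 0 = 50.
Holidays: 2084-12-03 (Sun); 2084-12-04 (Mon); 2084-12-22 (Fri); 2085-01-01 (Mon); 2085-01-04 (Thu); 2085-01-17 (Wed); 2085-01-27 (Sat).
5 of the 7 holidays fall on weekdays; the rest are weekends and were already excluded.
Business days: 50 − 5 = 45.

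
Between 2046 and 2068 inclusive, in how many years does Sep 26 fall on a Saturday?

3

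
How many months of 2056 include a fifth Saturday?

A month has five Saturdays exactly when Saturday falls within its first (length − 28) days.
Jan: 31 days, starts Sat → 5 of Sat, Sun, Mon ✓
Feb: 29 days, starts Tue → 5 of Tue
Mar: 31 days, starts Wed → 5 of Wed, Thu, Fri
Apr: 30 days, starts Sat → 5 of Sat, Sun ✓
May: 31 days, starts Mon → 5 of Mon, Tue, Wed
Jun: 30 days, starts Thu → 5 of Thu, Fri
Jul: 31 days, starts Sat → 5 of Sat, Sun, Mon ✓
Aug: 31 days, starts Tue → 5 of Tue, Wed, Thu
Sep: 30 days, starts Fri → 5 of Fri, Sat ✓
Oct: 31 days, starts Sun → 5 of Sun, Mon, Tue
Nov: 30 days, starts Wed → 5 of Wed, Thu
Dec: 31 days, starts Fri → 5 of Fri, Sat, Sun ✓
Months with five Saturdays: Jan, Apr, Jul, Sep, Dec.

5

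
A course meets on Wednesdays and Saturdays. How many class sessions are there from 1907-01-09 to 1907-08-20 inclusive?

64

1907-01-09 is a Wednesday.
From 1907-01-09 to 1907-08-20 is 224 days inclusive.
224 = 7 × 32, so the span is exactly 32 full weeks.
Each full week contributes 2 days from the set (Wed, Sat): 32 × 2 = 64.
Total: 64.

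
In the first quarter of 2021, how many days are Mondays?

13

Jan 1, 2021 is a Friday.
From Jan 1, 2021 to Mar 31, 2021 is 90 days inclusive.
90 = 7 × 12 + 6, so there are 12 full weeks plus 6 extra days.
Each full week contributes one Monday: 12 so far.
The 6 extra days are Friday, Saturday, Sunday, Monday, Tuesday, Wednesday — 1 of them qualifies.
Total: 12 + 1 = 13.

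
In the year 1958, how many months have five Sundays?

A month has five Sundays exactly when Sunday falls within its first (length − 28) days.
Jan: 31 days, starts Wed → 5 of Wed, Thu, Fri
Feb: 28 days, starts Sat → 5 of (none)
Mar: 31 days, starts Sat → 5 of Sat, Sun, Mon ✓
Apr: 30 days, starts Tue → 5 of Tue, Wed
May: 31 days, starts Thu → 5 of Thu, Fri, Sat
Jun: 30 days, starts Sun → 5 of Sun, Mon ✓
Jul: 31 days, starts Tue → 5 of Tue, Wed, Thu
Aug: 31 days, starts Fri → 5 of Fri, Sat, Sun ✓
Sep: 30 days, starts Mon → 5 of Mon, Tue
Oct: 31 days, starts Wed → 5 of Wed, Thu, Fri
Nov: 30 days, starts Sat → 5 of Sat, Sun ✓
Dec: 31 days, starts Mon → 5 of Mon, Tue, Wed
Months with five Sundays: Mar, Jun, Aug, Nov.

4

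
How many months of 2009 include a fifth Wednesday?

4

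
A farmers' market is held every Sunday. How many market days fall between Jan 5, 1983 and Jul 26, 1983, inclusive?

29 Sundays

Jan 5, 1983 is a Wednesday.
The range spans 203 days (inclusive of both endpoints).
203 = 7 × 29, so the span is exactly 29 full weeks.
Each full week contributes one Sunday: 29 so far.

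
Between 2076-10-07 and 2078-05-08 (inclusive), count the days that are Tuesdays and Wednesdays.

165

2076-10-07 is a Wednesday.
From 2076-10-07 to 2078-05-08 is 579 days inclusive.
579 = 7 × 82 + 5, so there are 82 full weeks plus 5 extra days.
Each full week contributes 2 days from the set (Tue, Wed): 82 × 2 = 164.
The 5 extra days are Wed, Thu, Fri, Sat, Sun — 1 of them qualifies.
Total: 164 + 1 = 165.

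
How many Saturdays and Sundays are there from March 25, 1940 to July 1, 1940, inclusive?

28

March 25, 1940 is a Monday.
That's 99 days from start to end, counting both.
99 = 7 × 14 + 1, so there are 14 full weeks plus 1 extra day.
Each full week contributes 2 weekend days (Sat, Sun): 14 × 2 = 28.
The 1 extra day is Mon — none qualify.
Total: 28 + 0 = 28.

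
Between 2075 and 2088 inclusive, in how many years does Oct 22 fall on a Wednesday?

Day of week of October 22 in each year:
2075: Tue, 2076: Thu, 2077: Fri, 2078: Sat, 2079: Sun, 2080: Tue, 2081: Wed ✓, 2082: Thu, 2083: Fri, 2084: Sun, 2085: Mon, 2086: Tue, 2087: Wed ✓, 2088: Fri
Wednesdays: 2081, 2087.

2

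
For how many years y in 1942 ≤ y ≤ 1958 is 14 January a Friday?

3

Day of week of January 14 in each year:
1942: Wed, 1943: Thu, 1944: Fri ✓, 1945: Sun, 1946: Mon, 1947: Tue, 1948: Wed, 1949: Fri ✓, 1950: Sat, 1951: Sun, 1952: Mon, 1953: Wed, 1954: Thu, 1955: Fri ✓, 1956: Sat, 1957: Mon, 1958: Tue
Fridays: 1944, 1949, 1955.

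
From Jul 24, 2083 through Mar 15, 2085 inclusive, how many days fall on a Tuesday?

86 Tuesdays

Jul 24, 2083 is a Saturday.
From Jul 24, 2083 to Mar 15, 2085 is 601 days inclusive.
601 = 7 × 85 + 6, so there are 85 full weeks plus 6 extra days.
Each full week contributes one Tuesday: 85 so far.
The 6 extra days are Sat, Sun, Mon, Tue, Wed, Thu — 1 of them qualifies.
Total: 85 + 1 = 86.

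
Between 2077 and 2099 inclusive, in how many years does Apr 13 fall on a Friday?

Day of week of April 13 in each year:
2077: Tue, 2078: Wed, 2079: Thu, 2080: Sat, 2081: Sun, 2082: Mon, 2083: Tue, 2084: Thu, 2085: Fri ✓, 2086: Sat, 2087: Sun, 2088: Tue, 2089: Wed, 2090: Thu, 2091: Fri ✓, 2092: Sun, 2093: Mon, 2094: Tue, 2095: Wed, 2096: Fri ✓, 2097: Sat, 2098: Sun, 2099: Mon
Fridays: 2085, 2091, 2096.

3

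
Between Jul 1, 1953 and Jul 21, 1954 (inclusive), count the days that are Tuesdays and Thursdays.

Jul 1, 1953 is a Wednesday.
From Jul 1, 1953 to Jul 21, 1954 is 386 days inclusive.
386 = 7 × 55 + 1, so there are 55 full weeks plus 1 extra day.
Each full week contributes 2 days from the set (Tue, Thu): 55 × 2 = 110.
The 1 extra day is Wednesday — none qualify.
Total: 110 + 0 = 110.

110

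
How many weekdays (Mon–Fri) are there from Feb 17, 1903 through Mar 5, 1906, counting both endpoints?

Feb 17, 1903 is a Tuesday.
The range spans 1113 days (inclusive of both endpoints).
1113 = 7 × 159, so the span is exactly 159 full weeks.
Each full week contributes 5 weekdays (Mon–Fri): 159 × 5 = 795.
Total: 795.

795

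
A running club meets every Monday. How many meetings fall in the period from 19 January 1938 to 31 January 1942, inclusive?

19 January 1938 is a Wednesday.
From 19 January 1938 to 31 January 1942 is 1474 days inclusive.
1474 = 7 × 210 + 4, so there are 210 full weeks plus 4 extra days.
Each full week contributes one Monday: 210 so far.
The 4 extra days are Wed, Thu, Fri, Sat — none qualify.
Total: 210 + 0 = 210.

210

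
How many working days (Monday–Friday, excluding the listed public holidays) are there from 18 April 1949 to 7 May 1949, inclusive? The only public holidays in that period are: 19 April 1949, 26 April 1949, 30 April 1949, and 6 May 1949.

12

18 April 1949 is a Monday.
From 18 April 1949 to 7 May 1949 is 20 days inclusive.
20 = 7 × 2 + 6, so there are 2 full weeks plus 6 extra days.
Each full week contributes 5 weekdays (Mon–Fri): 2 × 5 = 10.
The 6 extra days are Mon, Tue, Wed, Thu, Fri, Sat — 5 of them qualify.
Total: 10 + 5 = 15.
Holidays: 19 April 1949 (Tue); 26 April 1949 (Tue); 30 April 1949 (Sat); 6 May 1949 (Fri).
3 of the 4 holidays fall on weekdays; the rest are weekends and were already excluded.
Business days: 15 − 3 = 12.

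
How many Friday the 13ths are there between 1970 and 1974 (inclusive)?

9

Friday-the-13ths by year:
1970: Feb, Mar, Nov
1971: Aug
1972: Oct
1973: Apr, Jul
1974: Sep, Dec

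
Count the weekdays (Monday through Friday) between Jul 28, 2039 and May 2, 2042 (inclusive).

722

Jul 28, 2039 is a Thursday.
From Jul 28, 2039 to May 2, 2042 is 1010 days inclusive.
1010 = 7 × 144 + 2, so there are 144 full weeks plus 2 extra days.
Each full week contributes 5 weekdays (Mon–Fri): 144 × 5 = 720.
The 2 extra days are Thursday, Friday — 2 of them qualify.
Total: 720 + 2 = 722.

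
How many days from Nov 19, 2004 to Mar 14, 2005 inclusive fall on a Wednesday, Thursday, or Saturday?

Nov 19, 2004 is a Friday.
That's 116 days from start to end, counting both.
116 = 7 × 16 + 4, so there are 16 full weeks plus 4 extra days.
Each full week contributes 3 days from the set (Wed, Thu, Sat): 16 × 3 = 48.
The 4 extra days are Friday, Saturday, Sunday, Monday — 1 of them qualifies.
Total: 48 + 1 = 49.

49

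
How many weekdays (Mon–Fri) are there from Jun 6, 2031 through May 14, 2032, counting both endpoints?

Jun 6, 2031 is a Friday.
That's 344 days from start to end, counting both.
344 = 7 × 49 + 1, so there are 49 full weeks plus 1 extra day.
Each full week contributes 5 weekdays (Mon–Fri): 49 × 5 = 245.
The 1 extra day is Fri — 1 of them qualifies.
Total: 245 + 1 = 246.

246 weekdays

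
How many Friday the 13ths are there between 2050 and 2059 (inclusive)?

16

Friday-the-13ths by year:
2050: May
2051: Jan, Oct
2052: Sep, Dec
2053: Jun
2054: Feb, Mar, Nov
2055: Aug
2056: Oct
2057: Apr, Jul
2058: Sep, Dec
2059: Jun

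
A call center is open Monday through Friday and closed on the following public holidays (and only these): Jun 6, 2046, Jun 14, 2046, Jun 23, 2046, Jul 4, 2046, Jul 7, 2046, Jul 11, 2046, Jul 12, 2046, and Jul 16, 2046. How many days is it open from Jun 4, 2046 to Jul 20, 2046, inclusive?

29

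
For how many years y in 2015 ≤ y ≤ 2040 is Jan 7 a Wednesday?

Day of week of January 7 in each year:
2015: Wed ✓, 2016: Thu, 2017: Sat, 2018: Sun, 2019: Mon, 2020: Tue, 2021: Thu, 2022: Fri, 2023: Sat, 2024: Sun, 2025: Tue, 2026: Wed ✓, 2027: Thu, 2028: Fri, 2029: Sun, 2030: Mon, 2031: Tue, 2032: Wed ✓, 2033: Fri, 2034: Sat, 2035: Sun, 2036: Mon, 2037: Wed ✓, 2038: Thu, 2039: Fri, 2040: Sat
Wednesdays: 2015, 2026, 2032, 2037.

4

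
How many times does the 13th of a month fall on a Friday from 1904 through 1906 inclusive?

Friday-the-13ths by year:
1904: May
1905: Jan, Oct
1906: Apr, Jul

5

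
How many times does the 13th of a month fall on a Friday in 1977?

The 13th falls on a Friday when the month's 13th has weekday Fri.
Jan 13 is Thu; Feb 13 is Sun; Mar 13 is Sun; Apr 13 is Wed; May 13 is Fri ✓; Jun 13 is Mon; Jul 13 is Wed; Aug 13 is Sat; Sep 13 is Tue; Oct 13 is Thu; Nov 13 is Sun; Dec 13 is Tue.
Friday the 13ths: May.

1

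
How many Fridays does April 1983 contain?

Apr 1, 1983 is a Friday.
That's 30 days from start to end, counting both.
30 = 7 × 4 + 2, so there are 4 full weeks plus 2 extra days.
Each full week contributes one Friday: 4 so far.
The 2 extra days are Friday, Saturday — 1 of them qualifies.
Total: 4 + 1 = 5.

5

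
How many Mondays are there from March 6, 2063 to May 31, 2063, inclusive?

12

March 6, 2063 is a Tuesday.
The range spans 87 days (inclusive of both endpoints).
87 = 7 × 12 + 3, so there are 12 full weeks plus 3 extra days.
Each full week contributes one Monday: 12 so far.
The 3 extra days are Tue, Wed, Thu — none qualify.
Total: 12 + 0 = 12.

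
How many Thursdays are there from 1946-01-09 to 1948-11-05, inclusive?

148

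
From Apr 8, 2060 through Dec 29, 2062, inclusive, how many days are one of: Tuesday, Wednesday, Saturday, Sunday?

Apr 8, 2060 is a Thursday.
That's 996 days from start to end, counting both.
996 = 7 × 142 + 2, so there are 142 full weeks plus 2 extra days.
Each full week contributes 4 days from the set (Tue, Wed, Sat, Sun): 142 × 4 = 568.
The 2 extra days are Thu, Fri — none qualify.
Total: 568 + 0 = 568.

568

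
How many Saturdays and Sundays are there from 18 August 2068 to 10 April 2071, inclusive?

276

18 August 2068 is a Saturday.
The range spans 966 days (inclusive of both endpoints).
966 = 7 × 138, so the span is exactly 138 full weeks.
Each full week contributes 2 weekend days (Sat, Sun): 138 × 2 = 276.
Total: 276.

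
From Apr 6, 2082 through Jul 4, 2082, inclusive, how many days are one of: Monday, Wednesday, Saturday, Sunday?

Apr 6, 2082 is a Monday.
From Apr 6, 2082 to Jul 4, 2082 is 90 days inclusive.
90 = 7 × 12 + 6, so there are 12 full weeks plus 6 extra days.
Each full week contributes 4 days from the set (Mon, Wed, Sat, Sun): 12 × 4 = 48.
The 6 extra days are Monday, Tuesday, Wednesday, Thursday, Friday, Saturday — 3 of them qualify.
Total: 48 + 3 = 51.

51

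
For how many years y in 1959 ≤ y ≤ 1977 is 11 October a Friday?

3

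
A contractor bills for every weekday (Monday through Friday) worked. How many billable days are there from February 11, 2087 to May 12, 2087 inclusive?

February 11, 2087 is a Tuesday.
The range spans 91 days (inclusive of both endpoints).
91 = 7 × 13, so the span is exactly 13 full weeks.
Each full week contributes 5 weekdays (Mon–Fri): 13 × 5 = 65.

65 weekdays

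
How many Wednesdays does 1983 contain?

52

Jan 1, 1983 is a Saturday.
The range spans 365 days (inclusive of both endpoints).
365 = 7 × 52 + 1, so there are 52 full weeks plus 1 extra day.
Each full week contributes one Wednesday: 52 so far.
The 1 extra day is Sat — none qualify.
Total: 52 + 0 = 52.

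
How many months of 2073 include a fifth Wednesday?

A month has five Wednesdays exactly when Wednesday falls within its first (length − 28) days.
Jan: 31 days, starts Sun → 5 of Sun, Mon, Tue
Feb: 28 days, starts Wed → 5 of (none)
Mar: 31 days, starts Wed → 5 of Wed, Thu, Fri ✓
Apr: 30 days, starts Sat → 5 of Sat, Sun
May: 31 days, starts Mon → 5 of Mon, Tue, Wed ✓
Jun: 30 days, starts Thu → 5 of Thu, Fri
Jul: 31 days, starts Sat → 5 of Sat, Sun, Mon
Aug: 31 days, starts Tue → 5 of Tue, Wed, Thu ✓
Sep: 30 days, starts Fri → 5 of Fri, Sat
Oct: 31 days, starts Sun → 5 of Sun, Mon, Tue
Nov: 30 days, starts Wed → 5 of Wed, Thu ✓
Dec: 31 days, starts Fri → 5 of Fri, Sat, Sun
Months with five Wednesdays: Mar, May, Aug, Nov.

4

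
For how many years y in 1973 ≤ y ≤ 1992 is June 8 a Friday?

Day of week of June 8 in each year:
1973: Fri ✓, 1974: Sat, 1975: Sun, 1976: Tue, 1977: Wed, 1978: Thu, 1979: Fri ✓, 1980: Sun, 1981: Mon, 1982: Tue, 1983: Wed, 1984: Fri ✓, 1985: Sat, 1986: Sun, 1987: Mon, 1988: Wed, 1989: Thu, 1990: Fri ✓, 1991: Sat, 1992: Mon
Fridays: 1973, 1979, 1984, 1990.

4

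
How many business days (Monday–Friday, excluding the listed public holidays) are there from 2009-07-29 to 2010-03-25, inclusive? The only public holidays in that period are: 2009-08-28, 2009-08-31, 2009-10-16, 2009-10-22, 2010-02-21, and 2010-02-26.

2009-07-29 is a Wednesday.
The range spans 240 days (inclusive of both endpoints).
240 = 7 × 34 + 2, so there are 34 full weeks plus 2 extra days.
Each full week contributes 5 weekdays (Mon–Fri): 34 × 5 = 170.
The 2 extra days are Wednesday, Thursday — 2 of them qualify.
Total: 170 + 2 = 172.
Holidays: 2009-08-28 (Fri); 2009-08-31 (Mon); 2009-10-16 (Fri); 2009-10-22 (Thu); 2010-02-21 (Sun); 2010-02-26 (Fri).
5 of the 6 holidays fall on weekdays; the rest are weekends and were already excluded.
Business days: 172 − 5 = 167.

167 business days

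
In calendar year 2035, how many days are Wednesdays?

Jan 1, 2035 is a Monday.
That's 365 days from start to end, counting both.
365 = 7 × 52 + 1, so there are 52 full weeks plus 1 extra day.
Each full week contributes one Wednesday: 52 so far.
The 1 extra day is Mon — none qualify.
Total: 52 + 0 = 52.

52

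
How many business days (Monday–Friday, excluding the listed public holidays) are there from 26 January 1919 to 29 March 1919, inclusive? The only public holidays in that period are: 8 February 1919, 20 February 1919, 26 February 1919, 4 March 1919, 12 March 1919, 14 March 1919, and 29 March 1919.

26 January 1919 is a Sunday.
From 26 January 1919 to 29 March 1919 is 63 days inclusive.
63 = 7 × 9, so the span is exactly 9 full weeks.
Each full week contributes 5 weekdays (Mon–Fri): 9 × 5 = 45.
Holidays: 8 February 1919 (Sat); 20 February 1919 (Thu); 26 February 1919 (Wed); 4 March 1919 (Tue); 12 March 1919 (Wed); 14 March 1919 (Fri); 29 March 1919 (Sat).
5 of the 7 holidays fall on weekdays; the rest are weekends and were already excluded.
Business days: 45 − 5 = 40.

40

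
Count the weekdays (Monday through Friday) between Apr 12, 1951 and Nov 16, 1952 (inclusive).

417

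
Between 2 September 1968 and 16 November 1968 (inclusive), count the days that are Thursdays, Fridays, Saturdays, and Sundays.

43

2 September 1968 is a Monday.
That's 76 days from start to end, counting both.
76 = 7 × 10 + 6, so there are 10 full weeks plus 6 extra days.
Each full week contributes 4 days from the set (Thu, Fri, Sat, Sun): 10 × 4 = 40.
The 6 extra days are Monday, Tuesday, Wednesday, Thursday, Friday, Saturday — 3 of them qualify.
Total: 40 + 3 = 43.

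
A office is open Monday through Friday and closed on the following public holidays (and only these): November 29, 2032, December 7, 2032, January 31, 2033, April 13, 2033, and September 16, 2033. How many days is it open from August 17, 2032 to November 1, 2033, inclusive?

311

August 17, 2032 is a Tuesday.
That's 442 days from start to end, counting both.
442 = 7 × 63 + 1, so there are 63 full weeks plus 1 extra day.
Each full week contributes 5 weekdays (Mon–Fri): 63 × 5 = 315.
The 1 extra day is Tuesday — 1 of them qualifies.
Total: 315 + 1 = 316.
Holidays: November 29, 2032 (Mon); December 7, 2032 (Tue); January 31, 2033 (Mon); April 13, 2033 (Wed); September 16, 2033 (Fri).
All 5 holidays fall on weekdays, so subtract 5.
Business days: 316 − 5 = 311.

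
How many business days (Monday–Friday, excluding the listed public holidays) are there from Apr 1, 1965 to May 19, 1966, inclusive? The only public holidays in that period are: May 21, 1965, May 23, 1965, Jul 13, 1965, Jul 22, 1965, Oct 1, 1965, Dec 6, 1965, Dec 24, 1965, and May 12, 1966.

289 business days

Apr 1, 1965 is a Thursday.
The range spans 414 days (inclusive of both endpoints).
414 = 7 × 59 + 1, so there are 59 full weeks plus 1 extra day.
Each full week contributes 5 weekdays (Mon–Fri): 59 × 5 = 295.
The 1 extra day is Thursday — 1 of them qualifies.
Total: 295 + 1 = 296.
Holidays: May 21, 1965 (Fri); May 23, 1965 (Sun); Jul 13, 1965 (Tue); Jul 22, 1965 (Thu); Oct 1, 1965 (Fri); Dec 6, 1965 (Mon); Dec 24, 1965 (Fri); May 12, 1966 (Thu).
7 of the 8 holidays fall on weekdays; the rest are weekends and were already excluded.
Business days: 296 − 7 = 289.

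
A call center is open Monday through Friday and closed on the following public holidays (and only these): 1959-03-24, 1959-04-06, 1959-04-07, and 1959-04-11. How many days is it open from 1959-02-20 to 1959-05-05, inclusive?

50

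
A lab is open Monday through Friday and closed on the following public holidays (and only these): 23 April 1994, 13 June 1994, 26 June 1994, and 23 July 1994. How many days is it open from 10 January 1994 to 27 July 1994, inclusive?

142

10 January 1994 is a Monday.
The range spans 199 days (inclusive of both endpoints).
199 = 7 × 28 + 3, so there are 28 full weeks plus 3 extra days.
Each full week contributes 5 weekdays (Mon–Fri): 28 × 5 = 140.
The 3 extra days are Monday, Tuesday, Wednesday — 3 of them qualify.
Total: 140 + 3 = 143.
Holidays: 23 April 1994 (Sat); 13 June 1994 (Mon); 26 June 1994 (Sun); 23 July 1994 (Sat).
1 of the 4 holidays fall on weekdays; the rest are weekends and were already excluded.
Business days: 143 − 1 = 142.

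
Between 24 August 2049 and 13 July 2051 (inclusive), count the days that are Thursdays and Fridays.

197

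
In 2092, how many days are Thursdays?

52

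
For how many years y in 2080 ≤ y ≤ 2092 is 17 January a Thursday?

Day of week of January 17 in each year:
2080: Wed, 2081: Fri, 2082: Sat, 2083: Sun, 2084: Mon, 2085: Wed, 2086: Thu ✓, 2087: Fri, 2088: Sat, 2089: Mon, 2090: Tue, 2091: Wed, 2092: Thu ✓
Thursdays: 2086, 2092.

2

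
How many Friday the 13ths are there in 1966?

1

The 13th falls on a Friday when the month's 13th has weekday Fri.
Jan 13 is Thu; Feb 13 is Sun; Mar 13 is Sun; Apr 13 is Wed; May 13 is Fri ✓; Jun 13 is Mon; Jul 13 is Wed; Aug 13 is Sat; Sep 13 is Tue; Oct 13 is Thu; Nov 13 is Sun; Dec 13 is Tue.
Friday the 13ths: May.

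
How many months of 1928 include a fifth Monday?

A month has five Mondays exactly when Monday falls within its first (length − 28) days.
Jan: 31 days, starts Sun → 5 of Sun, Mon, Tue ✓
Feb: 29 days, starts Wed → 5 of Wed
Mar: 31 days, starts Thu → 5 of Thu, Fri, Sat
Apr: 30 days, starts Sun → 5 of Sun, Mon ✓
May: 31 days, starts Tue → 5 of Tue, Wed, Thu
Jun: 30 days, starts Fri → 5 of Fri, Sat
Jul: 31 days, starts Sun → 5 of Sun, Mon, Tue ✓
Aug: 31 days, starts Wed → 5 of Wed, Thu, Fri
Sep: 30 days, starts Sat → 5 of Sat, Sun
Oct: 31 days, starts Mon → 5 of Mon, Tue, Wed ✓
Nov: 30 days, starts Thu → 5 of Thu, Fri
Dec: 31 days, starts Sat → 5 of Sat, Sun, Mon ✓
Months with five Mondays: Jan, Apr, Jul, Oct, Dec.

5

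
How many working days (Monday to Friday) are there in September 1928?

Sep 1, 1928 is a Saturday.
That's 30 days from start to end, counting both.
30 = 7 × 4 + 2, so there are 4 full weeks plus 2 extra days.
Each full week contributes 5 weekdays (Mon–Fri): 4 × 5 = 20.
The 2 extra days are Sat, Sun — none qualify.
Total: 20 + 0 = 20.

20 weekdays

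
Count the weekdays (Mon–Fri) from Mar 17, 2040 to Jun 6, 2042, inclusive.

580

Mar 17, 2040 is a Saturday.
That's 812 days from start to end, counting both.
812 = 7 × 116, so the span is exactly 116 full weeks.
Each full week contributes 5 weekdays (Mon–Fri): 116 × 5 = 580.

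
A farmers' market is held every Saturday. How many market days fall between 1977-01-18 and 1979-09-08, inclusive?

138 Saturdays

1977-01-18 is a Tuesday.
That's 964 days from start to end, counting both.
964 = 7 × 137 + 5, so there are 137 full weeks plus 5 extra days.
Each full week contributes one Saturday: 137 so far.
The 5 extra days are Tue, Wed, Thu, Fri, Sat — 1 of them qualifies.
Total: 137 + 1 = 138.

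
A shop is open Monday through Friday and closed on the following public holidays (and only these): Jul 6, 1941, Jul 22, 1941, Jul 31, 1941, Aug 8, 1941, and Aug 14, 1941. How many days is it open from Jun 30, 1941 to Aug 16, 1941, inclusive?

Jun 30, 1941 is a Monday.
That's 48 days from start to end, counting both.
48 = 7 × 6 + 6, so there are 6 full weeks plus 6 extra days.
Each full week contributes 5 weekdays (Mon–Fri): 6 × 5 = 30.
The 6 extra days are Mon, Tue, Wed, Thu, Fri, Sat — 5 of them qualify.
Total: 30 + 5 = 35.
Holidays: Jul 6, 1941 (Sun); Jul 22, 1941 (Tue); Jul 31, 1941 (Thu); Aug 8, 1941 (Fri); Aug 14, 1941 (Thu).
4 of the 5 holidays fall on weekdays; the rest are weekends and were already excluded.
Business days: 35 − 4 = 31.

31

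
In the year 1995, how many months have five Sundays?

5

A month has five Sundays exactly when Sunday falls within its first (length − 28) days.
Jan: 31 days, starts Sun → 5 of Sun, Mon, Tue ✓
Feb: 28 days, starts Wed → 5 of (none)
Mar: 31 days, starts Wed → 5 of Wed, Thu, Fri
Apr: 30 days, starts Sat → 5 of Sat, Sun ✓
May: 31 days, starts Mon → 5 of Mon, Tue, Wed
Jun: 30 days, starts Thu → 5 of Thu, Fri
Jul: 31 days, starts Sat → 5 of Sat, Sun, Mon ✓
Aug: 31 days, starts Tue → 5 of Tue, Wed, Thu
Sep: 30 days, starts Fri → 5 of Fri, Sat
Oct: 31 days, starts Sun → 5 of Sun, Mon, Tue ✓
Nov: 30 days, starts Wed → 5 of Wed, Thu
Dec: 31 days, starts Fri → 5 of Fri, Sat, Sun ✓
Months with five Sundays: Jan, Apr, Jul, Oct, Dec.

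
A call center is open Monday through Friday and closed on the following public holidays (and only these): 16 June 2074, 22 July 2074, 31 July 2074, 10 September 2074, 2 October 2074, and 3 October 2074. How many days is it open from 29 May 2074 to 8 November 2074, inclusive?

114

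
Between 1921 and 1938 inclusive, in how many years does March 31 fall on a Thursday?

Day of week of March 31 in each year:
1921: Thu ✓, 1922: Fri, 1923: Sat, 1924: Mon, 1925: Tue, 1926: Wed, 1927: Thu ✓, 1928: Sat, 1929: Sun, 1930: Mon, 1931: Tue, 1932: Thu ✓, 1933: Fri, 1934: Sat, 1935: Sun, 1936: Tue, 1937: Wed, 1938: Thu ✓
Thursdays: 1921, 1927, 1932, 1938.

4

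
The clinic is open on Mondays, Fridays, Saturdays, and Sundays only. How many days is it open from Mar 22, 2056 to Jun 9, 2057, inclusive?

Mar 22, 2056 is a Wednesday.
That's 445 days from start to end, counting both.
445 = 7 × 63 + 4, so there are 63 full weeks plus 4 extra days.
Each full week contributes 4 days from the set (Mon, Fri, Sat, Sun): 63 × 4 = 252.
The 4 extra days are Wednesday, Thursday, Friday, Saturday — 2 of them qualify.
Total: 252 + 2 = 254.

254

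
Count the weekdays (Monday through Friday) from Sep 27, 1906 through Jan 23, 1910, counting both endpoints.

Sep 27, 1906 is a Thursday.
The range spans 1215 days (inclusive of both endpoints).
1215 = 7 × 173 + 4, so there are 173 full weeks plus 4 extra days.
Each full week contributes 5 weekdays (Mon–Fri): 173 × 5 = 865.
The 4 extra days are Thursday, Friday, Saturday, Sunday — 2 of them qualify.
Total: 865 + 2 = 867.

867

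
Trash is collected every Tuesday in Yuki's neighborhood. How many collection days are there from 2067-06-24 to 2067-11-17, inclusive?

21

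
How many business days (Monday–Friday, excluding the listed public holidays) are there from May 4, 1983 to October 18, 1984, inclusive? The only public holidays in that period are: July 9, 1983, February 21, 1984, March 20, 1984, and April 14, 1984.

May 4, 1983 is a Wednesday.
That's 534 days from start to end, counting both.
534 = 7 × 76 + 2, so there are 76 full weeks plus 2 extra days.
Each full week contributes 5 weekdays (Mon–Fri): 76 × 5 = 380.
The 2 extra days are Wed, Thu — 2 of them qualify.
Total: 380 + 2 = 382.
Holidays: July 9, 1983 (Sat); February 21, 1984 (Tue); March 20, 1984 (Tue); April 14, 1984 (Sat).
2 of the 4 holidays fall on weekdays; the rest are weekends and were already excluded.
Business days: 382 − 2 = 380.

380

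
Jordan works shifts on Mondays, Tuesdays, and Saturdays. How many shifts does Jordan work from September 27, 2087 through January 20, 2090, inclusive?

363

September 27, 2087 is a Saturday.
From September 27, 2087 to January 20, 2090 is 847 days inclusive.
847 = 7 × 121, so the span is exactly 121 full weeks.
Each full week contributes 3 days from the set (Mon, Tue, Sat): 121 × 3 = 363.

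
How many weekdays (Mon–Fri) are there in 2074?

Jan 1, 2074 is a Monday.
That's 365 days from start to end, counting both.
365 = 7 × 52 + 1, so there are 52 full weeks plus 1 extra day.
Each full week contributes 5 weekdays (Mon–Fri): 52 × 5 = 260.
The 1 extra day is Mon — 1 of them qualifies.
Total: 260 + 1 = 261.

261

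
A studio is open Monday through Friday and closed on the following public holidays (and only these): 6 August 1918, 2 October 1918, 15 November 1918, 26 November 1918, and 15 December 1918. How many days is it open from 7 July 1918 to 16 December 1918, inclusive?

112

7 July 1918 is a Sunday.
The range spans 163 days (inclusive of both endpoints).
163 = 7 × 23 + 2, so there are 23 full weeks plus 2 extra days.
Each full week contributes 5 weekdays (Mon–Fri): 23 × 5 = 115.
The 2 extra days are Sun, Mon — 1 of them qualifies.
Total: 115 + 1 = 116.
Holidays: 6 August 1918 (Tue); 2 October 1918 (Wed); 15 November 1918 (Fri); 26 November 1918 (Tue); 15 December 1918 (Sun).
4 of the 5 holidays fall on weekdays; the rest are weekends and were already excluded.
Business days: 116 − 4 = 112.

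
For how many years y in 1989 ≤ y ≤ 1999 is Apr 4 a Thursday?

2

Day of week of April 4 in each year:
1989: Tue, 1990: Wed, 1991: Thu ✓, 1992: Sat, 1993: Sun, 1994: Mon, 1995: Tue, 1996: Thu ✓, 1997: Fri, 1998: Sat, 1999: Sun
Thursdays: 1991, 1996.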